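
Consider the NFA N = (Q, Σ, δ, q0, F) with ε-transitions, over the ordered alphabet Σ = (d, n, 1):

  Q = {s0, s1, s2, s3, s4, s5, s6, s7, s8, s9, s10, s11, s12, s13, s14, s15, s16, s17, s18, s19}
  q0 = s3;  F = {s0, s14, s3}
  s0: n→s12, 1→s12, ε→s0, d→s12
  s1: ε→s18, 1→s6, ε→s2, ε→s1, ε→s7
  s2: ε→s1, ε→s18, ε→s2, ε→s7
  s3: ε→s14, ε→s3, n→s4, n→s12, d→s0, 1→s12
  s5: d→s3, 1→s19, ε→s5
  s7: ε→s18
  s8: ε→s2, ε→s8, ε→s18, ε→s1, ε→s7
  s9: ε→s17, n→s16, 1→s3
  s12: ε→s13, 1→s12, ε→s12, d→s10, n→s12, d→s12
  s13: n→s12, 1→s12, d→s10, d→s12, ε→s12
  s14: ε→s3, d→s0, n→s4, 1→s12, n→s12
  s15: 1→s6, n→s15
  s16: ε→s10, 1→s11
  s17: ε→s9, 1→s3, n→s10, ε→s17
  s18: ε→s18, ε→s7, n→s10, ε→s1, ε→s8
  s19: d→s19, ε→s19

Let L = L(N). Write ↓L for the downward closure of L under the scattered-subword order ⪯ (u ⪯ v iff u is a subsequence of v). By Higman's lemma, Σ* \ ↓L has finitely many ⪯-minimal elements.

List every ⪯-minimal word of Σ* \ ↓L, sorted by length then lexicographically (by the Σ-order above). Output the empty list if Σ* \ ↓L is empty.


min(Σ*\↓L) = [n, 1, dd].

|Q|=20, |F|=3, |δ|=62 (31 ε).
min D↑ (3 st, q0=0, F={2}): 0:d→1,n→2,1→2 1:d→2,n→2,1→2 2:d→2,n→2,1→2 (ε-aug+det+¬).
'n': |S_i|=[7, 4] end={s10,s12,s13,s4} ∉↓L; 1/1 single-dels accept.
'1': run [7, 3] end={s10,s12,s13} rej; 1/1 del acc.
'dd': run [7, 4, 3] end={s10,s12,s13} — reject; 2/2 deletions ∈↓L.
3 obstructions.


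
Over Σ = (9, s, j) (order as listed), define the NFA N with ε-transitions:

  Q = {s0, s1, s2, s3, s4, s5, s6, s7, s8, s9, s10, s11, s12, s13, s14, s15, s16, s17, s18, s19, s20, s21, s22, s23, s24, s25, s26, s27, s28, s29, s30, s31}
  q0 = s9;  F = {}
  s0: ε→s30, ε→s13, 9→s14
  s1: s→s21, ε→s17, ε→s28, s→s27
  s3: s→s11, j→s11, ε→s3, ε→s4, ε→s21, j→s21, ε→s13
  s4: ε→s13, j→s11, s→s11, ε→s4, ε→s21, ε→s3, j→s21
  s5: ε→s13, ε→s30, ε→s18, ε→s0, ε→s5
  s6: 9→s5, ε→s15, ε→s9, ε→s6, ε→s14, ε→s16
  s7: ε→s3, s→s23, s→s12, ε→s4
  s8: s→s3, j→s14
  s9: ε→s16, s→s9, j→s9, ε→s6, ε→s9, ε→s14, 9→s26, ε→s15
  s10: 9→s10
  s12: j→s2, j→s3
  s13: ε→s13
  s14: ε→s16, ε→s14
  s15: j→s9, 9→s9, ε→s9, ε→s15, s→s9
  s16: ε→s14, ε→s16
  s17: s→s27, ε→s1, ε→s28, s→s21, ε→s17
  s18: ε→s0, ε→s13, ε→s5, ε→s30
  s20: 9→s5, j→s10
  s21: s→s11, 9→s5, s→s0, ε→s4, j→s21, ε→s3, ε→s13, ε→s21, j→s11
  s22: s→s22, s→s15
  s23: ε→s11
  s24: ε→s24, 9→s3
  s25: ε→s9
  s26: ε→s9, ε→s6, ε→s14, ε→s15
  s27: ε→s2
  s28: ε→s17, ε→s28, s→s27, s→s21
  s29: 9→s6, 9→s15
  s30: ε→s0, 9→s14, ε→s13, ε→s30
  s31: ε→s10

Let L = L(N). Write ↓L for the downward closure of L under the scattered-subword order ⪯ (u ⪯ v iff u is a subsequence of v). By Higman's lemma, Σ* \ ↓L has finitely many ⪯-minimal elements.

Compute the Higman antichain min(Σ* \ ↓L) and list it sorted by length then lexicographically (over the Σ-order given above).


A = [ε].

|Q|=32, |F|=0, |δ|=101 (61 ε).
min D↑ (1 st, q0=0, F={0}): 0:9→0,s→0,j→0.
ε ∈ L(D↑) — L = ∅.


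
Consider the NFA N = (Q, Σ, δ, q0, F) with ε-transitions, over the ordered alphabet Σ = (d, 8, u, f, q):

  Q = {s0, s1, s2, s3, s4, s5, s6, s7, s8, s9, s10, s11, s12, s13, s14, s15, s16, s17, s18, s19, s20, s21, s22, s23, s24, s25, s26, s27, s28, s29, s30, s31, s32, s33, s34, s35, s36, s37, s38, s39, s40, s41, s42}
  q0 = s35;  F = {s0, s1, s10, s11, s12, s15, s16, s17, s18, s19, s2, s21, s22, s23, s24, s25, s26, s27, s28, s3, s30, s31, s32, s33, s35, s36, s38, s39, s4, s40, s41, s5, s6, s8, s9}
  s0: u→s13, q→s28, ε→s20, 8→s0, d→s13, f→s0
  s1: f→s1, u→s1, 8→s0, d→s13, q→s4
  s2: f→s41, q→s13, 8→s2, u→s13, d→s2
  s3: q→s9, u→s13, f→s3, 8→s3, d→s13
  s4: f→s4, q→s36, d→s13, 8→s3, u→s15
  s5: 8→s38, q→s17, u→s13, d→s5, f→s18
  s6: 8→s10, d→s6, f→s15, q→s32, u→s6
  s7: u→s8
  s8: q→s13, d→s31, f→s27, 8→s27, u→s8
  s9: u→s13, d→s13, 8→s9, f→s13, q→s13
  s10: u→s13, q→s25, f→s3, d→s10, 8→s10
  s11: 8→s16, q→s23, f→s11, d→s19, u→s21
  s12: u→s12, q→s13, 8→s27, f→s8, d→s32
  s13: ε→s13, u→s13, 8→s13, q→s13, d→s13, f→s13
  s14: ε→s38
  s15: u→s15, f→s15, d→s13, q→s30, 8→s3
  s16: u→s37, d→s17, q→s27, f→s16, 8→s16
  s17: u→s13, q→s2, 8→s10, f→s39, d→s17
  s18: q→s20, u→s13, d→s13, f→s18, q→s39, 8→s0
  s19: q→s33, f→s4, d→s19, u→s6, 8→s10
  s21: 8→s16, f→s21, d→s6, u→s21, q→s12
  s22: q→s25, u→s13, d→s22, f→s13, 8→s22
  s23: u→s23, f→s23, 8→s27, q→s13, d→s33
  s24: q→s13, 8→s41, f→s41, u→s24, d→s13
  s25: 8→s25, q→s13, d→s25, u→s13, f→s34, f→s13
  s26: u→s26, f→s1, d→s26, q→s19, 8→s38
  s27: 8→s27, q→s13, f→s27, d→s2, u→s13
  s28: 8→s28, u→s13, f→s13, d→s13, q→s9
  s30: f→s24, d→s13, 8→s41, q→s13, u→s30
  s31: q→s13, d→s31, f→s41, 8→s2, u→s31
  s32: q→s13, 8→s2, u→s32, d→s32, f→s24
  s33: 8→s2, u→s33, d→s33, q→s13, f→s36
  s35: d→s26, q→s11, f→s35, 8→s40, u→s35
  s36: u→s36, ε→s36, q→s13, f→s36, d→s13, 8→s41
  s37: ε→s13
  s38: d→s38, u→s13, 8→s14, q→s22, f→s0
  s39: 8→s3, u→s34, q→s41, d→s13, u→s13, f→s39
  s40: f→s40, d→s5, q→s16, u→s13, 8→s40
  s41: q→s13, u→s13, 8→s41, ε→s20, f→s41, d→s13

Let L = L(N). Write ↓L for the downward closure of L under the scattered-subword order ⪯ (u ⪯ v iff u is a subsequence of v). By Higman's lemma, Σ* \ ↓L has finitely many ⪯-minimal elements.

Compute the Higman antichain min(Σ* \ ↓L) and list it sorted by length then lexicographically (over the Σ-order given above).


min(Σ*\↓L) = [8u, dfd, qqq, d8qf, quqffu].

|Q|=43, |F|=35, |δ|=190 (6 ε).
min D↑ (36 st, q0=0, F={8}): 0:d→1,8→2,u→0,f→0,q→3 1:d→1,8→4,u→1,f→5,q→6 2:d→7,8→2,u→8,f→2,q→9 3:d→6,8→9,u→10,f→3,q→11 4:d→4,8→4,u→8,f→12,q→13 5:d→8,8→12,u→5,f→5,q→14 6:d→6,8→15,u→16,f→14,q→17 7:d→7,8→4,u→8,f→18,q→19 8:d→8,8→8,u→8,f→8,q→8 9:d→19,8→9,u→8,f→9,q→20 10:d→16,8→9,u→10,f→10,q→21 11:d→17,8→20,u→11,f→11,q→8 12:d→8,8→12,u→8,f→12,q→22 13:d→13,8→13,u→8,f→8,q→23 14:d→8,8→24,u→25,f→14,q→26 15:d→15,8→15,u→8,f→24,q→23 16:d→16,8→15,u→16,f→25,q→27 17:d→17,8→28,u→17,f→26,q→8 18:d→8,8→12,u→8,f→18,q→29 19:d→19,8→15,u→8,f→29,q→28 20:d→28,8→20,u→8,f→20,q→8 21:d→27,8→20,u→21,f→30,q→8 22:d→8,8→22,u→8,f→8,q→31 23:d→23,8→23,u→8,f→8,q→8 24:d→8,8→24,u→8,f→24,q→31 25:d→8,8→24,u→25,f→25,q→32 26:d→8,8→33,u→26,f→26,q→8 27:d→27,8→28,u→27,f→34,q→8 28:d→28,8→28,u→8,f→33,q→8 29:d→8,8→24,u→8,f→29,q→33 30:d→35,8→20,u→30,f→20,q→8 31:d→8,8→31,u→8,f→8,q→8 32:d→8,8→33,u→32,f→34,q→8 33:d→8,8→33,u→8,f→33,q→8 34:d→8,8→33,u→34,f→33,q→8 35:d→35,8→28,u→35,f→33,q→8.
'8u': N↓-sim [40, 22, 3] end={s13,s34,s37} rej; 2/2 deletions ∈↓L.
'dfd': run [40, 30, 16, 1] end={s13} rej; 3/3 deletions ∈↓L.
'qqq': |S_i|=[40, 31, 17, 1] end={s13} rej; 3/3 del acc.
'd8qf': |S_i|=[40, 30, 14, 6, 2] end={s13,s34} — reject; 4/4 deletions ∈↓L.
'quqffu': run [40, 31, 26, 14, 9, 5, 1] end={s13} — reject; 6/6 single-dels accept.
5 obstructions.


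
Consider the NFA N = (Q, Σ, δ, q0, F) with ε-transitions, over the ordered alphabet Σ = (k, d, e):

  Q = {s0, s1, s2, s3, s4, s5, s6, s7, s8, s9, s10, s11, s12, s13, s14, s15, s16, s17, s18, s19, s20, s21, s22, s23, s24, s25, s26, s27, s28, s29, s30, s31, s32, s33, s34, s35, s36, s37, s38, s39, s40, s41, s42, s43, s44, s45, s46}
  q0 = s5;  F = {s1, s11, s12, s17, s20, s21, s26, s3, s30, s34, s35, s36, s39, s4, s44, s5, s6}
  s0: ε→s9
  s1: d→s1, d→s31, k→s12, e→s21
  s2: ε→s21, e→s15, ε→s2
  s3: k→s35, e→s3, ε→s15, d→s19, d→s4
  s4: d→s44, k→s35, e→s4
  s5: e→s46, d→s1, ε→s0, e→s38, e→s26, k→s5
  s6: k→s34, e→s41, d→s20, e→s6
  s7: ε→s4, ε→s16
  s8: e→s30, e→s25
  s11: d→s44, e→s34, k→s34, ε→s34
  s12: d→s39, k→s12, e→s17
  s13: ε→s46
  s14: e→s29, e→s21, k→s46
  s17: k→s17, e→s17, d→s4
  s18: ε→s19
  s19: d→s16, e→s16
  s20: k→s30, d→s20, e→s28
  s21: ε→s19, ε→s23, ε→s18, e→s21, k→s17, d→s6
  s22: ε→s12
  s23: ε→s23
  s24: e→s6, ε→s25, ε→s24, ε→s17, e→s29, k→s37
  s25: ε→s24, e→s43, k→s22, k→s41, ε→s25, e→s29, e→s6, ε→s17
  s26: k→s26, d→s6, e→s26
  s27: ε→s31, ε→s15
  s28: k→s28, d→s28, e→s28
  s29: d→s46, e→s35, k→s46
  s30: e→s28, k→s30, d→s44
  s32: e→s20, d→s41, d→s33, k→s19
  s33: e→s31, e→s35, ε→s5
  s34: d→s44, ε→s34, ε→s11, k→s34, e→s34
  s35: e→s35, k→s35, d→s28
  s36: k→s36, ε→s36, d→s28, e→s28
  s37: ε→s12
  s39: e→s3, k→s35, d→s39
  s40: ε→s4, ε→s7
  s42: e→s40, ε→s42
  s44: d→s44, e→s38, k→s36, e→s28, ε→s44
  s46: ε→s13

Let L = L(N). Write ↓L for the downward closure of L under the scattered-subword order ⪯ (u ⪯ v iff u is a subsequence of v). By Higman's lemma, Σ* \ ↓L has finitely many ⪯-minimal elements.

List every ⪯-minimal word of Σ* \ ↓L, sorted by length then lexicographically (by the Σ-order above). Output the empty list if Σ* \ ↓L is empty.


min(Σ*\↓L) = [edde, dkdkd].

|Q|=47, |F|=17, |δ|=119 (33 ε).
min D↑ (17 st, q0=0, F={15}): 0:k→0,d→1,e→2 1:k→3,d→1,e→4 2:k→2,d→5,e→2 3:k→3,d→6,e→7 4:k→7,d→5,e→4 5:k→8,d→9,e→5 6:k→10,d→6,e→11 7:k→7,d→12,e→7 8:k→8,d→13,e→8 9:k→14,d→9,e→15 10:k→10,d→15,e→10 11:k→10,d→12,e→11 12:k→10,d→13,e→12 13:k→16,d→13,e→15 14:k→14,d→13,e→15 15:k→15,d→15,e→15 16:k→16,d→15,e→15 (ε-aug+det+¬).
'edde': run [30, 23, 14, 7, 2] end={s28,s38} — reject; 4/4 single-dels accept.
'dkdkd': |S_i|=[30, 24, 16, 11, 3, 1] end={s28} rej; 5/5 del acc.
2 minimals (antichain).


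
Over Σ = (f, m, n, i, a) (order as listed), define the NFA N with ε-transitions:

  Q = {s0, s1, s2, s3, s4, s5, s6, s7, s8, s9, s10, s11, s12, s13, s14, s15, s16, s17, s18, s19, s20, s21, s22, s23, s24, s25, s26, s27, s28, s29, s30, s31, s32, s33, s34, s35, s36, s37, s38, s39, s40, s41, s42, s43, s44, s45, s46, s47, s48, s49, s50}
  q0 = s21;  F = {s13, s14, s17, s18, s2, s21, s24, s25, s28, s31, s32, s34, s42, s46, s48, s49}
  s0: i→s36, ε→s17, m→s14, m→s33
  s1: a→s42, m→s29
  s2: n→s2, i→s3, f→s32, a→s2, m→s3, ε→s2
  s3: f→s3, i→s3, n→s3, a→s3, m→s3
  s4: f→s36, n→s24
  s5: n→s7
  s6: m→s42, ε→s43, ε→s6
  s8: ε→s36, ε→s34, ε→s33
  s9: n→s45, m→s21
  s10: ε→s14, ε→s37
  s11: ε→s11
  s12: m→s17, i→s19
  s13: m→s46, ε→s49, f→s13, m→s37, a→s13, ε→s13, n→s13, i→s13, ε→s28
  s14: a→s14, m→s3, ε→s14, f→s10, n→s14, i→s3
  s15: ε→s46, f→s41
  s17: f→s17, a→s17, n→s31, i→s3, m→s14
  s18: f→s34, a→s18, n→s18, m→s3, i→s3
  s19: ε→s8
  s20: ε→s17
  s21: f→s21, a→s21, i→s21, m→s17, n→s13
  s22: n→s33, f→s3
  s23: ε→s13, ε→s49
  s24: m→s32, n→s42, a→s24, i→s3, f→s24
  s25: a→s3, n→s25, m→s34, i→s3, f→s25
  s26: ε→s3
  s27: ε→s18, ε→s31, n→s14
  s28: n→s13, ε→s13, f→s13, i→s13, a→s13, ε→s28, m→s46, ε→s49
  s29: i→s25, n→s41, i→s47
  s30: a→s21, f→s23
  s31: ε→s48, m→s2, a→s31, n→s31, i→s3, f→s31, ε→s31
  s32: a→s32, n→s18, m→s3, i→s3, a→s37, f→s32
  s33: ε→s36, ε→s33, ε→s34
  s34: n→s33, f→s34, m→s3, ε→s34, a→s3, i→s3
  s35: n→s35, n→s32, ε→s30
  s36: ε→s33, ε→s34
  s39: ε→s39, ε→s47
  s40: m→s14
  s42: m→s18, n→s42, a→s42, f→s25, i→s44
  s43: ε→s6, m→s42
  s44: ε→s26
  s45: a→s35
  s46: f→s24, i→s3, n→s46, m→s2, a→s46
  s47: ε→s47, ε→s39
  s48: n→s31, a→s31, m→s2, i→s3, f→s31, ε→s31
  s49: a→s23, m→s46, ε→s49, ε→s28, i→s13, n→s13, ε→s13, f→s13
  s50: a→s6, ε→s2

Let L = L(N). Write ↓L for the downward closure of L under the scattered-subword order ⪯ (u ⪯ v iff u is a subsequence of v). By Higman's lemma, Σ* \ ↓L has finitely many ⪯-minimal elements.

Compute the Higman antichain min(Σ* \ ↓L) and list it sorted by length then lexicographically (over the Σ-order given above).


A = [mi, mmm, nmfnfa].

|Q|=51, |F|=16, |δ|=160 (45 ε).
min D↑ (14 st, q0=0, F={5}): 0:f→0,m→1,n→2,i→0,a→0 1:f→1,m→3,n→4,i→5,a→1 2:f→2,m→6,n→2,i→2,a→2 3:f→3,m→5,n→3,i→5,a→3 4:f→4,m→7,n→4,i→5,a→4 5:f→5,m→5,n→5,i→5,a→5 6:f→8,m→7,n→6,i→5,a→6 7:f→9,m→5,n→7,i→5,a→7 8:f→8,m→9,n→10,i→5,a→8 9:f→9,m→5,n→11,i→5,a→9 10:f→12,m→11,n→10,i→5,a→10 11:f→13,m→5,n→11,i→5,a→11 12:f→12,m→13,n→12,i→5,a→5 13:f→13,m→5,n→13,i→5,a→5 [Hopcroft].
'mi': run [24, 19, 3] end={s26,s3,s44} ∉↓L; 2/2 deletions ∈↓L.
'mmm': run [24, 19, 10, 1] end={s3} — reject; 3/3 deletions ∈↓L.
'nmfnfa': N↓-sim [24, 22, 14, 12, 9, 5, 1] end={s3} rej; 6/6 deletions ∈↓L.
3 minimals (antichain).


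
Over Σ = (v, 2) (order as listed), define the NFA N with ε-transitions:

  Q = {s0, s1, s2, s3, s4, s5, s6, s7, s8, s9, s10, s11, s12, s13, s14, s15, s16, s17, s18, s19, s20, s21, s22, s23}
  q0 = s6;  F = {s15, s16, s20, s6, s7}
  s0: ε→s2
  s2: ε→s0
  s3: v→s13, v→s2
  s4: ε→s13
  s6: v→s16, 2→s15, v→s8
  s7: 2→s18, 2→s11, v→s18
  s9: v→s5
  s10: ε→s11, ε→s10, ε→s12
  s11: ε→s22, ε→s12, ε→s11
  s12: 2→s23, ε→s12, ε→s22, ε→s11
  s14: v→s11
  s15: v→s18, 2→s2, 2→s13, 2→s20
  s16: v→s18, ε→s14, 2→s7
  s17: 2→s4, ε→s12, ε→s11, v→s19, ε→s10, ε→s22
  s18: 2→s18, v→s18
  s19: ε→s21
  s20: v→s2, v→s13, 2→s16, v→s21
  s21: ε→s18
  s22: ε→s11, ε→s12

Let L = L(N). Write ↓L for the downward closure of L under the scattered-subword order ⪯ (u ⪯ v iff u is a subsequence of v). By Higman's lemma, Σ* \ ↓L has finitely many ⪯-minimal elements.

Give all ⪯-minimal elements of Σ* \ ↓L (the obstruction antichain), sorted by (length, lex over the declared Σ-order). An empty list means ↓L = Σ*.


Antichain: [vv, 2v, v22, 22222].

|Q|=24, |F|=5, |δ|=46 (21 ε).
min D↑ (6 st, q0=0, F={3}): 0:v→1,2→2 1:v→3,2→4 2:v→3,2→5 3:v→3,2→3 4:v→3,2→3 5:v→3,2→1 [Hopcroft].
'vv': N↓-sim [16, 13, 5] end={s11,s12,s18,s22,s23} — reject; 2/2 single-dels accept.
'2v': N↓-sim [16, 14, 9] end={s0,s11,s12,s13,s18,s2,s21,s22,s23} rej; 2/2 single-dels accept.
'v22': |S_i|=[16, 13, 6, 5] end={s11,s12,s18,s22,s23} ∉↓L; 3/3 deletions ∈↓L.
'22222': N↓-sim [16, 14, 13, 8, 6, 5] end={s11,s12,s18,s22,s23} ∉↓L; 5/5 single-dels accept.
4 obstructions.


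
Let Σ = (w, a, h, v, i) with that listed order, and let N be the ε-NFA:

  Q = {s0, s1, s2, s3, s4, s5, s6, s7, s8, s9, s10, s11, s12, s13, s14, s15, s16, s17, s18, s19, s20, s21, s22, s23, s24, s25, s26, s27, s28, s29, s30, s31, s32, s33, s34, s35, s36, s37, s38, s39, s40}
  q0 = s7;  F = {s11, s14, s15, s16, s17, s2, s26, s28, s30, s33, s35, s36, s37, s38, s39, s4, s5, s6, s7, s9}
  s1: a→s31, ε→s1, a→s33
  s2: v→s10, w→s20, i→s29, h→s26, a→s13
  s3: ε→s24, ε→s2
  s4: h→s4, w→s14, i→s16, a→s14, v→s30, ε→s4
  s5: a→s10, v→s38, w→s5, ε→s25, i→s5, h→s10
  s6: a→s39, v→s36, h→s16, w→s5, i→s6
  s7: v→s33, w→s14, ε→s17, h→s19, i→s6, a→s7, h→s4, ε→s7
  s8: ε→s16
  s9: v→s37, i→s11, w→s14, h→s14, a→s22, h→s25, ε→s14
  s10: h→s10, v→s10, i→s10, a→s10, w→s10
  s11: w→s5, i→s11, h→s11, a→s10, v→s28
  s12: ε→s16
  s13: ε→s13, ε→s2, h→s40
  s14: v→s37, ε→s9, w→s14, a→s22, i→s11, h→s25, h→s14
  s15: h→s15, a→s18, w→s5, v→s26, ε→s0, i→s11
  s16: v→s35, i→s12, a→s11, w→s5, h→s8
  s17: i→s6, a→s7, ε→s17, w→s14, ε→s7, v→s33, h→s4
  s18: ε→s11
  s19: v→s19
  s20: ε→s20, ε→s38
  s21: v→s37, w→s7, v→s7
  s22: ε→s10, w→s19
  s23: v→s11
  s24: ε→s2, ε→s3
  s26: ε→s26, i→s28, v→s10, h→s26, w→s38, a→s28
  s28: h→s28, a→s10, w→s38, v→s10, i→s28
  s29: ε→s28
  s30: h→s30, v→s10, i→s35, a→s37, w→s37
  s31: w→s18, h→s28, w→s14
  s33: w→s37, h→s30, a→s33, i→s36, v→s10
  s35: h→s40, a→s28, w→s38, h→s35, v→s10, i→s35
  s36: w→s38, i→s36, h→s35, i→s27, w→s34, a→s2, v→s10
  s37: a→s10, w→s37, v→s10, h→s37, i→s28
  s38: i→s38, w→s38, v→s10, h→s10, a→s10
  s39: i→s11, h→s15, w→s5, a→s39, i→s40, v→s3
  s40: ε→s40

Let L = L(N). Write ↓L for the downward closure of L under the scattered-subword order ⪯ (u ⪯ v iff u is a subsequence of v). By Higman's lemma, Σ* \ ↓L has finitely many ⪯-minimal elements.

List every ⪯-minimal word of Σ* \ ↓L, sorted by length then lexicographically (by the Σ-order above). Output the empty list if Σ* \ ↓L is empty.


Antichain: [wa, vv, haa, iwh, iaia].

|Q|=41, |F|=20, |δ|=149 (25 ε).
min D↑ (19 st, q0=0, F={5}): 0:w→1,a→0,h→2,v→3,i→4 1:w→1,a→5,h→1,v→6,i→7 2:w→1,a→1,h→2,v→8,i→9 3:w→6,a→3,h→8,v→5,i→10 4:w→11,a→12,h→9,v→10,i→4 5:w→5,a→5,h→5,v→5,i→5 6:w→6,a→5,h→6,v→5,i→13 7:w→11,a→5,h→7,v→13,i→7 8:w→6,a→6,h→8,v→5,i→14 9:w→11,a→7,h→9,v→14,i→9 10:w→15,a→16,h→14,v→5,i→10 11:w→11,a→5,h→5,v→15,i→11 12:w→11,a→12,h→17,v→16,i→7 13:w→15,a→5,h→13,v→5,i→13 14:w→15,a→13,h→14,v→5,i→14 15:w→15,a→5,h→5,v→5,i→15 16:w→15,a→16,h→18,v→5,i→13 17:w→11,a→7,h→17,v→18,i→7 18:w→15,a→13,h→18,v→5,i→13 [Hopcroft].
'wa': |S_i|=[36, 13, 3] end={s10,s19,s22} rej; 2/2 del acc.
'vv': N↓-sim [36, 19, 2] end={s10,s19} ∉↓L; 2/2 single-dels accept.
'haa': run [36, 22, 12, 3] end={s10,s19,s22} ∉↓L; 3/3 deletions ∈↓L.
'iwh': |S_i|=[36, 26, 6, 1] end={s10} ∉↓L; 3/3 single-dels accept.
'iaia': run [36, 26, 18, 8, 1] end={s10} ∉↓L; 4/4 del acc.
5 obstructions.


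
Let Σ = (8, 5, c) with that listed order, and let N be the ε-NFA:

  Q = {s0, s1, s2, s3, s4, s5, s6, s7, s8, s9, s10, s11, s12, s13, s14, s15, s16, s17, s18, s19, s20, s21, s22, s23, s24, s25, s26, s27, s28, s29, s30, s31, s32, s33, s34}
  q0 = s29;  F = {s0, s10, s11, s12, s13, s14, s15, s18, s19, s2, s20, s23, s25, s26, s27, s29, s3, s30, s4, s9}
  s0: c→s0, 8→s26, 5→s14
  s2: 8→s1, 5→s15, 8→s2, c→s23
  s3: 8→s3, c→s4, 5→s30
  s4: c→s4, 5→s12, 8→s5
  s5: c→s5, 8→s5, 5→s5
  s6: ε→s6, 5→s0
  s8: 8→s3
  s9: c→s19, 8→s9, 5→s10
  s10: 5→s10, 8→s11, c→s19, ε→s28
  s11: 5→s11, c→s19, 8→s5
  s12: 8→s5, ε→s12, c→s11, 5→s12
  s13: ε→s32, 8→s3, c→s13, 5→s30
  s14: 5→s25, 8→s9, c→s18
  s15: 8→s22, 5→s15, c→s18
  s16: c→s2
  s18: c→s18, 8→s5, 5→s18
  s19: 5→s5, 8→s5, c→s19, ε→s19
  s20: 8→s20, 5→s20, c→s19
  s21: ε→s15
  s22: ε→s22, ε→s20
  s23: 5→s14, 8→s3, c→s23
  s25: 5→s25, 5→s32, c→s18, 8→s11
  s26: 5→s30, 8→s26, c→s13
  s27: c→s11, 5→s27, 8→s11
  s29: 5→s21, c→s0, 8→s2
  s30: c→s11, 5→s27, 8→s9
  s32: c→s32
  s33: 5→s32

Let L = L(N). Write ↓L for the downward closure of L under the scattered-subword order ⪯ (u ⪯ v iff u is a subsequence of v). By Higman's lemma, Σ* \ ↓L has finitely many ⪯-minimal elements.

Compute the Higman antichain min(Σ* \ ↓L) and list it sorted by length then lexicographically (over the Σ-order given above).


Antichain: [5c8, 58c5, 8c8c8, c5588, c85cc5].

|Q|=35, |F|=20, |δ|=78 (8 ε).
min D↑ (21 st, q0=0, F={11}): 0:8→1,5→2,c→3 1:8→1,5→2,c→4 2:8→5,5→2,c→6 3:8→7,5→8,c→3 4:8→9,5→8,c→4 5:8→5,5→5,c→10 6:8→11,5→6,c→6 7:8→7,5→12,c→13 8:8→14,5→15,c→6 9:8→9,5→12,c→16 10:8→11,5→11,c→10 11:8→11,5→11,c→11 12:8→14,5→17,c→18 13:8→9,5→12,c→13 14:8→14,5→19,c→10 15:8→18,5→15,c→6 16:8→11,5→20,c→16 17:8→18,5→17,c→18 18:8→11,5→18,c→10 19:8→18,5→19,c→10 20:8→11,5→20,c→18 (ε-aug+det+¬).
'5c8': N↓-sim [26, 17, 5, 1] end={s5} rej; 3/3 del acc.
'58c5': run [26, 17, 8, 2, 1] end={s5} rej; 4/4 single-dels accept.
'8c8c8': N↓-sim [26, 23, 17, 11, 5, 1] end={s5} ∉↓L; 5/5 deletions ∈↓L.
'c5588': |S_i|=[26, 19, 13, 10, 3, 1] end={s5} rej; 5/5 single-dels accept.
'c85cc5': |S_i|=[26, 19, 14, 9, 3, 2, 1] end={s5} ∉↓L; 6/6 del acc.
5 words, ⪯-incomp.


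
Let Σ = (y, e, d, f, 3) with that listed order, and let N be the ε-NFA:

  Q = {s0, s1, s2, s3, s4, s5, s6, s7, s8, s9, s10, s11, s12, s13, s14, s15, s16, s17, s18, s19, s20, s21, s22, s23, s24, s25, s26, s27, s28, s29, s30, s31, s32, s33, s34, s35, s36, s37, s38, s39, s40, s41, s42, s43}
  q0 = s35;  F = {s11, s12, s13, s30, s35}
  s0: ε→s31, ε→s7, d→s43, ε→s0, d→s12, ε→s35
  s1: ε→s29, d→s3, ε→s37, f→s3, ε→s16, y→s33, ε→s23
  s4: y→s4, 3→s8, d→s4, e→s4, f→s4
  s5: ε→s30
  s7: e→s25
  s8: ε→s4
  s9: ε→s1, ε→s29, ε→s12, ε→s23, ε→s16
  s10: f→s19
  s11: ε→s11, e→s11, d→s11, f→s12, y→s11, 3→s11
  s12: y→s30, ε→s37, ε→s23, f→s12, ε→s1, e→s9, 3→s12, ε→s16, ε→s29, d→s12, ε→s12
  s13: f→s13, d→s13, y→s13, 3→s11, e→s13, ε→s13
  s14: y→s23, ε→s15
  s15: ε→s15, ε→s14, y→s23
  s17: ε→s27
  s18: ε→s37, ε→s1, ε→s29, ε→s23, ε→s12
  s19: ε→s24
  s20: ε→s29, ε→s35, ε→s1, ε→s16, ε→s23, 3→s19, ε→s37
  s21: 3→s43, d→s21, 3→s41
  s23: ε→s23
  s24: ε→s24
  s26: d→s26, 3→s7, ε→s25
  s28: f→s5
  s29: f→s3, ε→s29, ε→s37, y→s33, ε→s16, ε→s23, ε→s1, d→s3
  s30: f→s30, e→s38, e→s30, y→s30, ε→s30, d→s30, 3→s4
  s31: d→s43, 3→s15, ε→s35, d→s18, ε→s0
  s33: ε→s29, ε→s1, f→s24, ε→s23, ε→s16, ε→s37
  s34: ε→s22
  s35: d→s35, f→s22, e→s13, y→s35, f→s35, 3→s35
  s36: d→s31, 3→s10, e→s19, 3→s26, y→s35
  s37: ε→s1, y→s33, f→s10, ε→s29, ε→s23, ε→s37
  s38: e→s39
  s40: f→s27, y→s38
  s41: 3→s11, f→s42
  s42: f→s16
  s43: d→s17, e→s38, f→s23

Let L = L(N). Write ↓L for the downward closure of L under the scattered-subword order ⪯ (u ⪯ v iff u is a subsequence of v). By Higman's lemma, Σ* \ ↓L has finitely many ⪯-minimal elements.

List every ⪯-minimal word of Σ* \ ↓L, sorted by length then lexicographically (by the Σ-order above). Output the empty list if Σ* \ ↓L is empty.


Antichain: [e3fy3].

|Q|=44, |F|=5, |δ|=131 (60 ε).
min D↑ (6 st, q0=0, F={5}): 0:y→0,e→1,d→0,f→0,3→0 1:y→1,e→1,d→1,f→1,3→2 2:y→2,e→2,d→2,f→3,3→2 3:y→4,e→3,d→3,f→3,3→3 4:y→4,e→4,d→4,f→4,3→5 5:y→5,e→5,d→5,f→5,3→5 (ε-aug+det+¬).
'e3fy3': run [21, 19, 18, 17, 15, 2] end={s4,s8} — reject; 5/5 deletions ∈↓L.
1 obstructions.


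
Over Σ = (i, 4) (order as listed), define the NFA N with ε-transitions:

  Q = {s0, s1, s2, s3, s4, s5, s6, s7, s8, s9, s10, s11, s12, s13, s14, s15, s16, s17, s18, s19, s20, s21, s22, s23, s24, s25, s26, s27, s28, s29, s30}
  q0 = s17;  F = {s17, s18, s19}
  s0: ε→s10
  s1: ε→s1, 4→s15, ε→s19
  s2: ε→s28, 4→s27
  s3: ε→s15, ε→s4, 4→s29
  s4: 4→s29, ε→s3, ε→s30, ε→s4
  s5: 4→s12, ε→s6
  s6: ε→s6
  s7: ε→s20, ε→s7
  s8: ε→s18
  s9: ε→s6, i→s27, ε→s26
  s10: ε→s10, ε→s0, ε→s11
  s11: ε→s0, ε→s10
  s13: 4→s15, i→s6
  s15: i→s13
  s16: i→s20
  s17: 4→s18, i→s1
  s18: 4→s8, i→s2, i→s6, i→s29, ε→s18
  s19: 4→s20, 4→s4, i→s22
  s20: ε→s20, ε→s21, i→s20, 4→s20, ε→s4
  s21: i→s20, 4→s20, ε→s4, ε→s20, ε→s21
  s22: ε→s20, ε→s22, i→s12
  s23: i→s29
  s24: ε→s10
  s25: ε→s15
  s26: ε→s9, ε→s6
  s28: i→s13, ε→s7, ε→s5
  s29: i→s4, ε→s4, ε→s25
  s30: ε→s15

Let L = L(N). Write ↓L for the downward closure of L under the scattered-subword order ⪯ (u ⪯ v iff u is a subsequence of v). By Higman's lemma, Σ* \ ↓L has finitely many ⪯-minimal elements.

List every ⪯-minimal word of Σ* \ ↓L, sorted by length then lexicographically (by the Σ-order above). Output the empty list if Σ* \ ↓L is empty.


Antichain: [ii, i4, 4i].

|Q|=31, |F|=3, |δ|=66 (39 ε).
min D↑ (4 st, q0=0, F={3}): 0:i→1,4→2 1:i→3,4→3 2:i→3,4→2 3:i→3,4→3 (ε-aug+det+¬).
'ii': |S_i|=[22, 19, 12] end={s12,s13,s15,s20,s21,s22,s25,s29,s3,s30,s4,s6} — reject; 2/2 single-dels accept.
'i4': run [22, 19, 12] end={s12,s13,s15,s20,s21,s25,s27,s29,s3,s30,s4,s6} rej; 2/2 single-dels accept.
'4i': run [22, 18, 16] end={s12,s13,s15,s2,s20,s21,s25,s27,s28,s29,s3,s30,…} rej; 2/2 single-dels accept.
3 minimals (antichain).


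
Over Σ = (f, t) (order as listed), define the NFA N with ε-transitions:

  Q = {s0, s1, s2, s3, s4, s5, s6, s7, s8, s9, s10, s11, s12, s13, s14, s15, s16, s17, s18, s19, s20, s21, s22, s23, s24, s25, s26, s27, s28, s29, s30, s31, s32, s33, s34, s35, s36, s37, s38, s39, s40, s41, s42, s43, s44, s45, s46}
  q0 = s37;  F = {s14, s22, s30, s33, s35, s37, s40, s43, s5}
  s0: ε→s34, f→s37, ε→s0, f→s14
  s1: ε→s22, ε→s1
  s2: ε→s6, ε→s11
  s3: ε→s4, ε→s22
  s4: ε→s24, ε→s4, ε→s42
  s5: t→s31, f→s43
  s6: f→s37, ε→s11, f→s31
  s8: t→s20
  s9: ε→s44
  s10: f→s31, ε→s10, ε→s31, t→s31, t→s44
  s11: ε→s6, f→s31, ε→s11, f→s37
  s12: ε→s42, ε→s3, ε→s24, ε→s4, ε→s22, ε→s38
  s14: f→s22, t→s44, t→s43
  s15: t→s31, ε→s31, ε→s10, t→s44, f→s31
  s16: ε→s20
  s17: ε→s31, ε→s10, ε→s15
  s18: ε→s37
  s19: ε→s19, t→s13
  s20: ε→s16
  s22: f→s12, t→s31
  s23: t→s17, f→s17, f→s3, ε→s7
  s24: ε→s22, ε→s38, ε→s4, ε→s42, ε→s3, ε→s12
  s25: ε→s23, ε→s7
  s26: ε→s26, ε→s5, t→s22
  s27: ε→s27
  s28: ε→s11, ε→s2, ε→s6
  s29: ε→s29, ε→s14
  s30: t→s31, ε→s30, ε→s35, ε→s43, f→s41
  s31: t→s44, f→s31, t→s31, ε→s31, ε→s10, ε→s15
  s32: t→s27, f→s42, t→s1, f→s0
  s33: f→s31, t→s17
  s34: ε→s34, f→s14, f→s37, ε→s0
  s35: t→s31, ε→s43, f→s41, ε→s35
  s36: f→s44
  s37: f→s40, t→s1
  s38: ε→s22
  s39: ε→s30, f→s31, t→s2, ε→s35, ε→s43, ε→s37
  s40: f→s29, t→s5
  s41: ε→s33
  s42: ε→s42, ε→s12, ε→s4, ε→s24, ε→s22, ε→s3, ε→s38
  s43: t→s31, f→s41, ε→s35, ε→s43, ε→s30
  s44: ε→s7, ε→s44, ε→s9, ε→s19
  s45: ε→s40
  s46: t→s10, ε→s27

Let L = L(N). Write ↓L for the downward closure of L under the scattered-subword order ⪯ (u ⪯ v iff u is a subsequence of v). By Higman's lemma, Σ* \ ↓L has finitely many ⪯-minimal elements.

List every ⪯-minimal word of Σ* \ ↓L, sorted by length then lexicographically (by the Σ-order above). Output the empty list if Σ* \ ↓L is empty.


Antichain: [tt, ffft, fftff, ftfff].

|Q|=47, |F|=9, |δ|=131 (81 ε).
min D↑ (8 st, q0=0, F={5}): 0:f→1,t→2 1:f→3,t→4 2:f→2,t→5 3:f→2,t→6 4:f→6,t→5 5:f→5,t→5 6:f→7,t→5 7:f→5,t→5 (ε-aug+det+¬).
'tt': |S_i|=[27, 23, 9] end={s10,s13,s15,s17,s19,s31,s44,s7,s9} ∉↓L; 2/2 single-dels accept.
'ffft': run [27, 25, 23, 18, 9] end={s10,s13,s15,s17,s19,s31,s44,s7,s9} — reject; 4/4 del acc.
'fftff': N↓-sim [27, 25, 23, 14, 11, 8] end={s10,s13,s15,s19,s31,s44,s7,s9} — reject; 5/5 single-dels accept.
'ftfff': |S_i|=[27, 25, 15, 14, 11, 8] end={s10,s13,s15,s19,s31,s44,s7,s9} — reject; 5/5 single-dels accept.
4 words, ⪯-incomp.


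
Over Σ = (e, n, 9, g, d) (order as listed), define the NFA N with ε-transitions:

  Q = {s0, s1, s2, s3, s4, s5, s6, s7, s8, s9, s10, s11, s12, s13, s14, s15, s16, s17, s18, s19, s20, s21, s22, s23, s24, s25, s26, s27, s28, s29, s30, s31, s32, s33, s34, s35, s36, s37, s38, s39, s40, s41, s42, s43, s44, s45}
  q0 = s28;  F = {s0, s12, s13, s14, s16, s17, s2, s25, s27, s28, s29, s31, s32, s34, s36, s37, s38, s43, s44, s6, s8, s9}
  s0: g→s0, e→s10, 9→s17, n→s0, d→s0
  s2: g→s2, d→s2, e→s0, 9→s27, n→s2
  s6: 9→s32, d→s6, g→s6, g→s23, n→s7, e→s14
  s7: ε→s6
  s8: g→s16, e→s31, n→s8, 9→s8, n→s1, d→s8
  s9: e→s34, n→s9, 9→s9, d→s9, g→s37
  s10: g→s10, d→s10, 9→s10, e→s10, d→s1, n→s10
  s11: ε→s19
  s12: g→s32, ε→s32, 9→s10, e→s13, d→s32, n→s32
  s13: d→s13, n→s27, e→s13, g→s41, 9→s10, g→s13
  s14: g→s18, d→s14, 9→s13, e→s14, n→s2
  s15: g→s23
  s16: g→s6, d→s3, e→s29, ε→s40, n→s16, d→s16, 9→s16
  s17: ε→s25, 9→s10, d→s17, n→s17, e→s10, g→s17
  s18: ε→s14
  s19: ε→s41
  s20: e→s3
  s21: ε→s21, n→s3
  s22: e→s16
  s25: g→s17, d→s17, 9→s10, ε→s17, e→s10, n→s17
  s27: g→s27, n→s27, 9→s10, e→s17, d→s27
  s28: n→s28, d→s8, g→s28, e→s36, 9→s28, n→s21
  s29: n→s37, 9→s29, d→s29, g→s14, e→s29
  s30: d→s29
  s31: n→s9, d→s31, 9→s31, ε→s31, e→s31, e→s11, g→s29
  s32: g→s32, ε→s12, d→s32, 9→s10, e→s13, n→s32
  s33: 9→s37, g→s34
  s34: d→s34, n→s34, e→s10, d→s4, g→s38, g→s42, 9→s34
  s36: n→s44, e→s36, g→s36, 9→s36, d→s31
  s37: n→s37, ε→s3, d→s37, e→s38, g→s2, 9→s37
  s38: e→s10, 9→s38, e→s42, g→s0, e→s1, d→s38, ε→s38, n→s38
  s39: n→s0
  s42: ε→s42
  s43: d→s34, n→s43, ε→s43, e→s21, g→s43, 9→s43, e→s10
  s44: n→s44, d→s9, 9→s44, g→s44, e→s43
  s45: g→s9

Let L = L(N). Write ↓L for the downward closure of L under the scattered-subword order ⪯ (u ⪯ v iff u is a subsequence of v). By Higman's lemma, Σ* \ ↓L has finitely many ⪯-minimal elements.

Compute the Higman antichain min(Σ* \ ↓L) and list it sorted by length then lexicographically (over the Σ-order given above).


|Q|=46, |F|=22, |δ|=151 (15 ε).
min D↑ (21 st, q0=0, F={10}): 0:e→1,n→0,9→0,g→0,d→2 1:e→1,n→3,9→1,g→1,d→4 2:e→4,n→2,9→2,g→5,d→2 3:e→6,n→3,9→3,g→3,d→7 4:e→4,n→7,9→4,g→8,d→4 5:e→8,n→5,9→5,g→9,d→5 6:e→10,n→6,9→6,g→6,d→11 7:e→11,n→7,9→7,g→12,d→7 8:e→8,n→12,9→8,g→13,d→8 9:e→13,n→9,9→14,g→9,d→9 10:e→10,n→10,9→10,g→10,d→10 11:e→10,n→11,9→11,g→15,d→11 12:e→15,n→12,9→12,g→16,d→12 13:e→13,n→16,9→17,g→13,d→13 14:e→17,n→14,9→10,g→14,d→14 15:e→10,n→15,9→15,g→18,d→15 16:e→18,n→16,9→19,g→16,d→16 17:e→17,n→19,9→10,g→17,d→17 18:e→10,n→18,9→20,g→18,d→18 19:e→20,n→19,9→10,g→19,d→19 20:e→10,n→20,9→10,g→20,d→20.
'enee': N↓-sim [35, 26, 17, 12, 5] end={s1,s10,s21,s3,s42} ∉↓L; 4/4 deletions ∈↓L.
'dgg99': N↓-sim [35, 30, 23, 16, 9, 2] end={s1,s10} rej; 5/5 deletions ∈↓L.
2 words, ⪯-incomp.

Antichain: [enee, dgg99].


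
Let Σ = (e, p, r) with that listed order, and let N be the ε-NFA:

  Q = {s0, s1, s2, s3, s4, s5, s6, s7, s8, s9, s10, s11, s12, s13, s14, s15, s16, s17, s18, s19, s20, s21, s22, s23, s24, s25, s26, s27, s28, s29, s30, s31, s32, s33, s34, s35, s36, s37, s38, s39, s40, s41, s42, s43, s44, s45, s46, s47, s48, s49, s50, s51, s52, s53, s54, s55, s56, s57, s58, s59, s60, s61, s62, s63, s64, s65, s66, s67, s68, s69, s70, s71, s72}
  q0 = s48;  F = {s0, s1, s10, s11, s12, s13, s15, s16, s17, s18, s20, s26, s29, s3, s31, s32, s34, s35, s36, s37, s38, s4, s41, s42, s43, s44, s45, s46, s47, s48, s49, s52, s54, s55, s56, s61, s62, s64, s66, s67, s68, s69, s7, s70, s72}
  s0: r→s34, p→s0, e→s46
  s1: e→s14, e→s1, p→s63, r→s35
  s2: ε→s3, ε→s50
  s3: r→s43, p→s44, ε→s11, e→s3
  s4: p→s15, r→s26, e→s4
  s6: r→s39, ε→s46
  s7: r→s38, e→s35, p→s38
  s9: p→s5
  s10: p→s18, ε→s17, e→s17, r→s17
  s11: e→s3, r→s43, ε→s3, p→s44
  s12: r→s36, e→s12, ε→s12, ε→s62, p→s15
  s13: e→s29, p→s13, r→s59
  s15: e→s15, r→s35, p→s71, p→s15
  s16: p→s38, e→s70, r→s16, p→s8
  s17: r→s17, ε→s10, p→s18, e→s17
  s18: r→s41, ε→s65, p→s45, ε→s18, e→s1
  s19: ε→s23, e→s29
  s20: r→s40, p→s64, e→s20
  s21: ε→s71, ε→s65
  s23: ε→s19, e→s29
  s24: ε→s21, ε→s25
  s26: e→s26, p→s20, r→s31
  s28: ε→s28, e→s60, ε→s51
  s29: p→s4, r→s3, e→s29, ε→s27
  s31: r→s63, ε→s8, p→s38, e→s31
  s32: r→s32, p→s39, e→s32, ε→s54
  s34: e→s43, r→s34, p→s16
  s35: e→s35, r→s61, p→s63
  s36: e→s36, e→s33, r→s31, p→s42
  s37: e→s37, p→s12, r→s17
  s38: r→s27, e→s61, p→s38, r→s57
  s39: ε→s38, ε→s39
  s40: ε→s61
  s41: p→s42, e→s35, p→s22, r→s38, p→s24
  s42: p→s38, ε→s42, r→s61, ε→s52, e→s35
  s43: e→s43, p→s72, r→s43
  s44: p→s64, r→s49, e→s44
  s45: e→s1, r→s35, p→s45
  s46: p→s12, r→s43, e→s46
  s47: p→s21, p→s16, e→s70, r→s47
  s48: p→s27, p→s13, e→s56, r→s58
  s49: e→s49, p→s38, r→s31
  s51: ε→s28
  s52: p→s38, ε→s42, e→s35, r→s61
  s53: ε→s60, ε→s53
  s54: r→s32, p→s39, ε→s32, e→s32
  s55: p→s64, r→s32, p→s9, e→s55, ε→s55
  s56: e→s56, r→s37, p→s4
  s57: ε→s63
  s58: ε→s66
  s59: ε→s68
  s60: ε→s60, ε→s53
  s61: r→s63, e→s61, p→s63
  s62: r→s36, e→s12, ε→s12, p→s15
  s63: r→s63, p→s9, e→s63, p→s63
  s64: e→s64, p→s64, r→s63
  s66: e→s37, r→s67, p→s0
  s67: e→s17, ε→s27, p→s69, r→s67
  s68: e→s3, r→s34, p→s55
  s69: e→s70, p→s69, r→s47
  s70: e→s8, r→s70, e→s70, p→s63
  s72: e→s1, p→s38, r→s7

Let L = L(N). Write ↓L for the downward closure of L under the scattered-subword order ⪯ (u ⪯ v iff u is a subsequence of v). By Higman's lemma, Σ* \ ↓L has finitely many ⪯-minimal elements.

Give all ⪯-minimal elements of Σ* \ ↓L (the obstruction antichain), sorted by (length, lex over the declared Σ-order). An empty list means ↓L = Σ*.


|Q|=73, |F|=45, |δ|=195 (40 ε).
min D↑ (41 st, q0=0, F={31}): 0:e→1,p→2,r→3 1:e→1,p→4,r→5 2:e→6,p→2,r→7 3:e→5,p→8,r→9 4:e→4,p→10,r→11 5:e→5,p→12,r→13 6:e→6,p→4,r→14 7:e→14,p→15,r→16 8:e→17,p→8,r→16 9:e→13,p→18,r→9 10:e→10,p→10,r→19 11:e→11,p→20,r→21 12:e→12,p→10,r→22 13:e→13,p→23,r→13 14:e→14,p→24,r→25 15:e→15,p→26,r→27 16:e→25,p→28,r→16 17:e→17,p→12,r→25 18:e→29,p→18,r→30 19:e→19,p→31,r→32 20:e→20,p→26,r→32 21:e→21,p→33,r→31 22:e→22,p→34,r→21 23:e→35,p→36,r→37 24:e→24,p→26,r→38 25:e→25,p→39,r→25 26:e→26,p→26,r→31 27:e→27,p→33,r→27 28:e→29,p→33,r→28 29:e→29,p→31,r→29 30:e→29,p→28,r→30 31:e→31,p→31,r→31 32:e→32,p→31,r→31 33:e→32,p→33,r→31 34:e→19,p→33,r→32 35:e→35,p→31,r→19 36:e→35,p→36,r→19 37:e→19,p→34,r→33 38:e→38,p→33,r→21 39:e→35,p→33,r→40 40:e→19,p→33,r→33.
'epprp': |S_i|=[63, 51, 38, 23, 8, 3] end={s5,s63,s9} rej; 5/5 single-dels accept.
'eprrr': N↓-sim [63, 51, 38, 27, 10, 5] end={s27,s5,s57,s63,s9} — reject; 5/5 del acc.
'prppr': run [63, 55, 44, 33, 10, 5] end={s27,s5,s57,s63,s9} — reject; 5/5 deletions ∈↓L.
'rrpep': N↓-sim [63, 58, 41, 29, 9, 3] end={s5,s63,s9} rej; 5/5 deletions ∈↓L.
4 obstructions.

min(Σ*\↓L) = [epprp, eprrr, prppr, rrpep].


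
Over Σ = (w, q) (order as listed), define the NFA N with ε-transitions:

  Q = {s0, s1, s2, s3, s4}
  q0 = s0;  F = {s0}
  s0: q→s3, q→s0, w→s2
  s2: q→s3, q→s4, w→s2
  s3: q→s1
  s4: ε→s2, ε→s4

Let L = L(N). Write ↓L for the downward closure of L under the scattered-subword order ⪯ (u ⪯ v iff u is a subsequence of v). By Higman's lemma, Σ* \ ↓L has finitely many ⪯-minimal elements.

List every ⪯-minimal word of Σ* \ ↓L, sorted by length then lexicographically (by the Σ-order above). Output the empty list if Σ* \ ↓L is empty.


min(Σ*\↓L) = [w].

|Q|=5, |F|=1, |δ|=9 (2 ε).
min D↑ (2 st, q0=0, F={1}): 0:w→1,q→0 1:w→1,q→1 [Hopcroft].
'w': |S_i|=[5, 4] end={s1,s2,s3,s4} rej; 1/1 deletions ∈↓L.
1 minimals (antichain).


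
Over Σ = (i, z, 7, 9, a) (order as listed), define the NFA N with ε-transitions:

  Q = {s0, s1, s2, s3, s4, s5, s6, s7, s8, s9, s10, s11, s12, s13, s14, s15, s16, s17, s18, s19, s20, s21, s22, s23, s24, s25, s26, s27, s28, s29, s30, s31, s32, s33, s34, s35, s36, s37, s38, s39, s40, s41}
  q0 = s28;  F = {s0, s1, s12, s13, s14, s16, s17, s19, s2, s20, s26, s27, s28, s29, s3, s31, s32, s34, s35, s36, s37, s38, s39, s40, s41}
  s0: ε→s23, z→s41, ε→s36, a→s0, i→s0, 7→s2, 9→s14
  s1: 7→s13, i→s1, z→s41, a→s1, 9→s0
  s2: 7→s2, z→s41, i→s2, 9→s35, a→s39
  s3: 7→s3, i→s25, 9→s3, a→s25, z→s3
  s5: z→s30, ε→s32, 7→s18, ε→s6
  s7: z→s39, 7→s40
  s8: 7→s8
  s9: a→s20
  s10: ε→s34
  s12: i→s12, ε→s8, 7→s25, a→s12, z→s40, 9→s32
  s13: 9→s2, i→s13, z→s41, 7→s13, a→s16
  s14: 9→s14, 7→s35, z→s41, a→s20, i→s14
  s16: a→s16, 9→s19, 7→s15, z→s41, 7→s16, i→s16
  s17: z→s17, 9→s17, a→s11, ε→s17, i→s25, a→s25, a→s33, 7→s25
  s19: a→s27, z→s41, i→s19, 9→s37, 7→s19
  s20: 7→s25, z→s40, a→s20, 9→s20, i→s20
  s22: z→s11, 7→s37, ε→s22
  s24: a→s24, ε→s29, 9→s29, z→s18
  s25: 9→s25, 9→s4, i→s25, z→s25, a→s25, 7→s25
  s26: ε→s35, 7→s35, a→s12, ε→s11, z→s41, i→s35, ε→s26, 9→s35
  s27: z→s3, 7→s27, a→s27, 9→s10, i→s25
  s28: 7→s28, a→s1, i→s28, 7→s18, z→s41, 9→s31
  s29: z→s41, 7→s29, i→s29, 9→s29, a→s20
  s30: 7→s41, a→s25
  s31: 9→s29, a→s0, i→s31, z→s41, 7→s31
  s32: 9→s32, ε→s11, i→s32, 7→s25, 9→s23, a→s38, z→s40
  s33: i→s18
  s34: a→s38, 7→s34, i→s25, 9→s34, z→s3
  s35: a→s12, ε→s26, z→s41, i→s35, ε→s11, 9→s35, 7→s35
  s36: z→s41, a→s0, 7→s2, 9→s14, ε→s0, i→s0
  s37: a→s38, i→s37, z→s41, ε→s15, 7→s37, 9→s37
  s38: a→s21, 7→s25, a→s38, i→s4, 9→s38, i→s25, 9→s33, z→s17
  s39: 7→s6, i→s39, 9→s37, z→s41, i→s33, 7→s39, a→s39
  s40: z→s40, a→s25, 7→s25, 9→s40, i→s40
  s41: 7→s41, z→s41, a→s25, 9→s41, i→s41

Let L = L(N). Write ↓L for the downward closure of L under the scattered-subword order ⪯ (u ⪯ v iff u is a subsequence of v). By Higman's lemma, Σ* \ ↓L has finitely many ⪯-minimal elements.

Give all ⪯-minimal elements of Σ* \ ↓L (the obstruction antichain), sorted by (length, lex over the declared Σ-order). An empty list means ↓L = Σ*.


A = [za, 99a7, a7a9ai].

|Q|=42, |F|=25, |δ|=172 (17 ε).
min D↑ (24 st, q0=0, F={4}): 0:i→0,z→1,7→0,9→2,a→3 1:i→1,z→1,7→1,9→1,a→4 2:i→2,z→1,7→2,9→5,a→6 3:i→3,z→1,7→7,9→6,a→3 4:i→4,z→4,7→4,9→4,a→4 5:i→5,z→1,7→5,9→5,a→8 6:i→6,z→1,7→9,9→10,a→6 7:i→7,z→1,7→7,9→9,a→11 8:i→8,z→12,7→4,9→8,a→8 9:i→9,z→1,7→9,9→13,a→14 10:i→10,z→1,7→13,9→10,a→8 11:i→11,z→1,7→11,9→15,a→11 12:i→12,z→12,7→4,9→12,a→4 13:i→13,z→1,7→13,9→13,a→16 14:i→14,z→1,7→14,9→17,a→14 15:i→15,z→1,7→15,9→17,a→18 16:i→16,z→12,7→4,9→19,a→16 17:i→17,z→1,7→17,9→17,a→20 18:i→4,z→21,7→18,9→22,a→18 19:i→19,z→12,7→4,9→19,a→20 20:i→4,z→23,7→4,9→20,a→20 21:i→4,z→21,7→21,9→21,a→4 22:i→4,z→21,7→22,9→22,a→20 23:i→4,z→23,7→4,9→23,a→4 (ε-aug+det+¬).
'za': run [36, 9, 5] end={s11,s18,s25,s33,s4} — reject; 2/2 single-dels accept.
'99a7': N↓-sim [36, 32, 24, 14, 3] end={s25,s4,s8} — reject; 4/4 del acc.
'a7a9ai': |S_i|=[36, 33, 28, 24, 19, 12, 3] end={s18,s25,s4} — reject; 6/6 single-dels accept.
3 obstructions.
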